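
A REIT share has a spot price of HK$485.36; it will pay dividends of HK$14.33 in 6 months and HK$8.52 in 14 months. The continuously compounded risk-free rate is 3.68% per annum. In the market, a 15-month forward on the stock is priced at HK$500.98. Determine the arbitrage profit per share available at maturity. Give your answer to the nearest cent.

HK$16.05 per share

PV(dividends) I = 14.33·e^(−0.0368·6/12) + 8.52·e^(−0.0368·14/12) = 22.2307
Fair forward F* = (S − I)·e^(rT) = (485.36 − 22.2307)·e^0.046000 = 463.1293 × 1.047074 = 484.9306
Market HK$500.98 > fair 484.9306: forward overpriced → cash-and-carry (borrow at r, buy the stock and collect the dividends, short the forward).
Profit at T = |F_mkt − F*| = |500.98 − 484.9306| = HK$16.05 per share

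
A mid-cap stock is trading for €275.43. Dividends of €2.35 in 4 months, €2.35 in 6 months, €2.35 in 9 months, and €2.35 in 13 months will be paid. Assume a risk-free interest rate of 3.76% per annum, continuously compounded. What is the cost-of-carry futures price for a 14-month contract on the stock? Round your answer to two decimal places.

PV(dividends) I = 2.35·e^(−0.0376·4/12) + 2.35·e^(−0.0376·6/12) + 2.35·e^(−0.0376·9/12) + 2.35·e^(−0.0376·13/12)
I = 2.3207 + 2.3062 + 2.2847 + 2.2562 = 9.1678
F = (S − I)·e^(rT) = (275.43 − 9.1678) · e^(0.0376·14/12)
= 266.2622 · e^0.043867 = 266.2622 × 1.044843 = €278.20

€278.20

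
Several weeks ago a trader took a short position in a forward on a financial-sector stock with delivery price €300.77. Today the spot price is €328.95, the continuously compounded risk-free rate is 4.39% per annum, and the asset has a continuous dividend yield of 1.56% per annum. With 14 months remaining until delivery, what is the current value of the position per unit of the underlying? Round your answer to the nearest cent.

-€37.26

Current fair forward for the remaining 14 months: F = S·e^((r − q)·T), (r − q) = 0.0439 − 0.0156 = 0.0283
F = 328.95 · e^(0.0283 × 14/12) = 328.95 × 1.033568 = 339.9922
Value of long forward = (F − K)·e^(−rT) = (339.9922 − 300.77) · e^(−0.0439·14/12)
= 39.2222 × 0.950073 = 37.26
Short position value = −(long value) = -€37.26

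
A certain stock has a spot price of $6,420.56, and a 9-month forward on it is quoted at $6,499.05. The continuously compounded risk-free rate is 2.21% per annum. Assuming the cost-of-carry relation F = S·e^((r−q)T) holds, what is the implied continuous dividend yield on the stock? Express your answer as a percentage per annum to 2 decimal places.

From F = S·e^((r−q)T): (r − q) = ln(F/S)/T
ln(6499.05/6420.56) = ln(1.012225) = 0.012151
(r − q) = 0.012151 / (9/12) = 0.016201
q = r − ln(F/S)/T = 0.0221 − 0.016201 = 0.005899
q = 0.59%

0.59%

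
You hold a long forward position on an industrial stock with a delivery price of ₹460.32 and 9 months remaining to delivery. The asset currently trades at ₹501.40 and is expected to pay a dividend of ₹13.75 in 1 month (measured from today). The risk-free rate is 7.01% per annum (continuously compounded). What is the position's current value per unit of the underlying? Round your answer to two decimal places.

₹50.99

PV(remaining dividends) I = 13.75·e^(−0.0701·1/12) = 13.6699
Current forward F = (S − I)·e^(rT) = (501.40 − 13.6699)·e^(0.0701·9/12) = 487.7301 × 1.053982 = 514.0587
Value (long) = (F − K)·e^(−rT) = (514.0587 − 460.32) × 0.948783 = 50.9864
Value = ₹50.99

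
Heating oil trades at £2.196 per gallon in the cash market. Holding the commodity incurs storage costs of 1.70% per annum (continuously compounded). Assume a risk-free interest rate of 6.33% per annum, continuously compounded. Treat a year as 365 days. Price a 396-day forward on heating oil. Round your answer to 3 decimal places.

£2.396 per gallon

Net carry = r + u − y = 0.0633 + 0.0170 − 0.0000 = 0.0803
F = S·e^((r+u−y)T) = 2.196 · e^(0.0803 × 396/365) = 2.196 · e^0.087120
= 2.196 × 1.091028 = £2.396 per gallon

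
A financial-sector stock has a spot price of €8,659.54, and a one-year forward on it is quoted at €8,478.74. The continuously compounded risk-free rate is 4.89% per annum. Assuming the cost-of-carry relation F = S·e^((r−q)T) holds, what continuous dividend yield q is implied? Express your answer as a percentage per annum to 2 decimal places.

From F = S·e^((r−q)T): (r − q) = ln(F/S)/T
ln(8478.74/8659.54) = ln(0.979121) = -0.021100
(r − q) = -0.021100 / (12/12) = -0.021100
q = r − ln(F/S)/T = 0.0489 + 0.021100 = 0.070000
q = 7.00%

7.00%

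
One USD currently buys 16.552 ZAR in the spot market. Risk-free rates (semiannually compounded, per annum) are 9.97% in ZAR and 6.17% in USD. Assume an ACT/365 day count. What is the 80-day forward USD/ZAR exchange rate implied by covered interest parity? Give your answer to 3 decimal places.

16.685

By covered interest parity, F = S · (1+r_ZAR/2)^(2T) / (1+r_USD/2)^(2T)
= 16.552 × 1.021554 / 1.013408 = 16.552 × 1.008038
F = 16.685 ZAR per USD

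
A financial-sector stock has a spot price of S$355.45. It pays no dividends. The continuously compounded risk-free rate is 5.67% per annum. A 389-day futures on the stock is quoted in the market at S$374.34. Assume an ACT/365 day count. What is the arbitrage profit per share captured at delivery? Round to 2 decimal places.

Fair futures: F* = S·e^(carry·T), with carry = r = 0.0567
F* = 355.45 · e^(0.0567 × 389/365) = 355.45 · e^0.060428 = 355.45 × 1.062291 = S$377.5913
Market S$374.34 < fair S$377.5913: forward underpriced → reverse cash-and-carry (short spot, go long the forward).
At maturity, profit = |F_mkt − F*| = |374.34 − 377.5913| = S$3.25 per share

S$3.25 per share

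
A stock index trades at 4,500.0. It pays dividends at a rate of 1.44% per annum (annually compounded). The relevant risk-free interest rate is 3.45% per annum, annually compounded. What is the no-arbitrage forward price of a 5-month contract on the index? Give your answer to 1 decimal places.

4,536.9

F = S · (1+r)^T / (1+q)^T
= 4500.0 × 1.014233 / 1.005975 = 4500.0 × 1.008209
F = 4,536.9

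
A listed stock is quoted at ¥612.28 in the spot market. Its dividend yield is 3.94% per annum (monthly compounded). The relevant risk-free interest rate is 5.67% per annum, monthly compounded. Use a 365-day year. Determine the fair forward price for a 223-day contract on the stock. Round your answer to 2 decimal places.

F = S · (1+r/12)^(12T) / (1+q/12)^(12T)
= 612.28 × 1.035164 / 1.024323 = 612.28 × 1.010584
F = ¥618.76

¥618.76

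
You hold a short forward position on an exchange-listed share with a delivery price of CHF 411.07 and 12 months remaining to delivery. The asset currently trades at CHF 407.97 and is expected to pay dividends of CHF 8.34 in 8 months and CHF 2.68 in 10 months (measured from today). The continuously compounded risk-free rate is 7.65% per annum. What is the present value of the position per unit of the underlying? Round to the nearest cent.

-CHF 16.73

PV(remaining dividends) I = 8.34·e^(−0.0765·8/12) + 2.68·e^(−0.0765·10/12) = 10.4398
Current forward F = (S − I)·e^(rT) = (407.97 − 10.4398)·e^(0.0765·12/12) = 397.5302 × 1.079502 = 429.1346
Value (long) = (F − K)·e^(−rT) = (429.1346 − 411.07) × 0.926353 = 16.7342
Short position value = −(long value) = -CHF 16.73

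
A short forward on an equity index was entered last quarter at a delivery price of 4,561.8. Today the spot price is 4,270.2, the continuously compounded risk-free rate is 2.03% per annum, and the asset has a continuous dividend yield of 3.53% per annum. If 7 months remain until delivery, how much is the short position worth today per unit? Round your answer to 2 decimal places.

Current fair forward for the remaining 7 months: F = S·e^((r − q)·T), (r − q) = 0.0203 − 0.0353 = -0.0150
F = 4270.2 · e^(-0.0150 × 7/12) = 4270.2 × 0.99128817 = 4232.9987
Value of long forward = (F − K)·e^(−rT) = (4232.9987 − 4561.8) · e^(−0.0203·7/12)
= -328.8013 × 0.98822817 = -324.93
Short position value = −(long value) = 324.93

324.93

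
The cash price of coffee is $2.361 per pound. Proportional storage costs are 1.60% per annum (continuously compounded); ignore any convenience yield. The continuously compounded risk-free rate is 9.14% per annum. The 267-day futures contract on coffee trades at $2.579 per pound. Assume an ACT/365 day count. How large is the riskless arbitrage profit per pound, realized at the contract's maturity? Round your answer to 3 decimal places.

Fair futures: F* = S·e^(carry·T), with carry = (r + u) = 0.0914 + 0.0160 = 0.1074
F* = 2.361 · e^(0.1074 × 267/365) = 2.361 · e^0.078564 = 2.361 × 1.081733 = $2.5540
Market $2.579 > fair $2.5540: forward overpriced → cash-and-carry (buy spot, short the forward).
At maturity, profit = |F_mkt − F*| = |2.579 − 2.5540| = $0.025 per pound

$0.025 per pound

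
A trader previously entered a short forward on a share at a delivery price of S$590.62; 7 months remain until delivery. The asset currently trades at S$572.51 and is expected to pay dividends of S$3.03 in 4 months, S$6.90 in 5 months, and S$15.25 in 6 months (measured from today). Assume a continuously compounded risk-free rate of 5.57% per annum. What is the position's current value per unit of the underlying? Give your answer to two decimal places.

S$23.78

PV(remaining dividends) I = 3.03·e^(−0.0557·4/12) + 6.90·e^(−0.0557·5/12) + 15.25·e^(−0.0557·6/12) = 24.5471
Current forward F = (S − I)·e^(rT) = (572.51 − 24.5471)·e^(0.0557·7/12) = 547.9629 × 1.033025 = 566.0594
Value (long) = (F − K)·e^(−rT) = (566.0594 − 590.62) × 0.968031 = -23.7754
Short position value = −(long value) = S$23.78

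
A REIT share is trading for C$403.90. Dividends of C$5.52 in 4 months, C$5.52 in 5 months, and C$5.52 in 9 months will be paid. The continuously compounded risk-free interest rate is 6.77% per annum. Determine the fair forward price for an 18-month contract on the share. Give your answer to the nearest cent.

C$429.35

PV(dividends) I = 5.52·e^(−0.0677·4/12) + 5.52·e^(−0.0677·5/12) + 5.52·e^(−0.0677·9/12)
I = 5.3968 + 5.3665 + 5.2467 = 16.0100
F = (S − I)·e^(rT) = (403.90 − 16.0100) · e^(0.0677·18/12)
= 387.8900 · e^0.101550 = 387.8900 × 1.106885 = C$429.35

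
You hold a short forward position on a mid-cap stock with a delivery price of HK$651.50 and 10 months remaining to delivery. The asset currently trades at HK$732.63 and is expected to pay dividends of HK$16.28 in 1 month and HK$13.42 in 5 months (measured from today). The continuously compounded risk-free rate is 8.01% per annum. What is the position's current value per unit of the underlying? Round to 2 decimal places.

-HK$94.05

PV(remaining dividends) I = 16.28·e^(−0.0801·1/12) + 13.42·e^(−0.0801·5/12) = 29.1512
Current forward F = (S − I)·e^(rT) = (732.63 − 29.1512)·e^(0.0801·10/12) = 703.4788 × 1.069028 = 752.0385
Value (long) = (F − K)·e^(−rT) = (752.0385 − 651.50) × 0.935429 = 94.0466
Short position value = −(long value) = -HK$94.05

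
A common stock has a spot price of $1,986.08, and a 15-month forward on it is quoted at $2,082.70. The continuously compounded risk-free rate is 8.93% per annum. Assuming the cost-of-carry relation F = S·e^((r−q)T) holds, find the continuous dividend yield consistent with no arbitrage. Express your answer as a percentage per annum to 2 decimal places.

From F = S·e^((r−q)T): (r − q) = ln(F/S)/T
ln(2082.70/1986.08) = ln(1.048649) = 0.047503
(r − q) = 0.047503 / (15/12) = 0.038002
q = r − ln(F/S)/T = 0.0893 − 0.038002 = 0.051298
q = 5.13%

5.13%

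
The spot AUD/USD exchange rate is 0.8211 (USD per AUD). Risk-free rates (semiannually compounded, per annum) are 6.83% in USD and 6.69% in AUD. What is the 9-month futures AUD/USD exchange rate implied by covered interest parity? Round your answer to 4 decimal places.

0.8219

By covered interest parity, F = S · (1+r_USD/2)^(2T) / (1+r_AUD/2)^(2T)
= 0.8211 × 1.051660 / 1.050592 = 0.8211 × 1.001017
F = 0.8219 USD per AUD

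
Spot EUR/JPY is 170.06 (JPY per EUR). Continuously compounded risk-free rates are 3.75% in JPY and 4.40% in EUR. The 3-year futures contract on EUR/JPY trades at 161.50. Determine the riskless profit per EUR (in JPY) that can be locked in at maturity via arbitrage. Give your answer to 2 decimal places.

Fair futures: F* = S·e^(carry·T), with carry = (r_JPY − r_EUR) = 0.0375 − 0.0440 = -0.0065
F* = 170.06 · e^(-0.0065 × 3) = 170.06 · e^-0.019500 = 170.06 × 0.980689 = 166.7760
Market 161.50 < fair 166.7760: forward underpriced → reverse cash-and-carry (short spot, go long the forward).
At maturity, profit = |F_mkt − F*| = |161.50 − 166.7760| = 5.28 per EUR (in JPY)

5.28 per EUR (in JPY)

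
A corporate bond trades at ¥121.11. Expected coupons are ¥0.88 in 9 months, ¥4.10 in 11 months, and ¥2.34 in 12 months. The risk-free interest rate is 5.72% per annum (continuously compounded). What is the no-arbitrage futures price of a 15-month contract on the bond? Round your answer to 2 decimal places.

PV(coupons) I = 0.88·e^(−0.0572·9/12) + 4.10·e^(−0.0572·11/12) + 2.34·e^(−0.0572·12/12)
I = 0.8430 + 3.8906 + 2.2099 = 6.9435
F = (S − I)·e^(rT) = (121.11 − 6.9435) · e^(0.0572·15/12)
= 114.1665 · e^0.071500 = 114.1665 × 1.074118 = ¥122.63

¥122.63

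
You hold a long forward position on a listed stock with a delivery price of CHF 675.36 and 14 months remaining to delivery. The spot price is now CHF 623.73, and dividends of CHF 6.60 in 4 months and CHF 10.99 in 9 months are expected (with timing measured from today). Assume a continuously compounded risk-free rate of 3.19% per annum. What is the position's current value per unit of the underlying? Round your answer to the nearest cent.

PV(remaining dividends) I = 6.60·e^(−0.0319·4/12) + 10.99·e^(−0.0319·9/12) = 17.2604
Current forward F = (S − I)·e^(rT) = (623.73 − 17.2604)·e^(0.0319·14/12) = 606.4696 × 1.037918 = 629.4657
Value (long) = (F − K)·e^(−rT) = (629.4657 − 675.36) × 0.963467 = -44.2176
Value = -CHF 44.22

-CHF 44.22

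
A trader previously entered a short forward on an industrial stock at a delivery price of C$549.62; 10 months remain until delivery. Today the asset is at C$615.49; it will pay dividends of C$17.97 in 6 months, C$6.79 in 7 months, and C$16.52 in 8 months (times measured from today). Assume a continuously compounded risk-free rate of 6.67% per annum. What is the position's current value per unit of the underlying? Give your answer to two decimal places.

-C$55.87

PV(remaining dividends) I = 17.97·e^(−0.0667·6/12) + 6.79·e^(−0.0667·7/12) + 16.52·e^(−0.0667·8/12) = 39.7130
Current forward F = (S − I)·e^(rT) = (615.49 − 39.7130)·e^(0.0667·10/12) = 575.7770 × 1.057157 = 608.6867
Value (long) = (F − K)·e^(−rT) = (608.6867 − 549.62) × 0.945933 = 55.8731
Short position value = −(long value) = -C$55.87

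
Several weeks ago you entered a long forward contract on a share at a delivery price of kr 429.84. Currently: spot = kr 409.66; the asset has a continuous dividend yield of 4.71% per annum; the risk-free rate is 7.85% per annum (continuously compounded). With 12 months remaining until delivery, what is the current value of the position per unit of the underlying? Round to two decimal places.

-kr 6.58

Current fair forward for the remaining 12 months: F = S·e^((r − q)·T), (r − q) = 0.0785 − 0.0471 = 0.0314
F = 409.66 · e^(0.0314 × 12/12) = 409.66 × 1.031898 = 422.7273
Value of long forward = (F − K)·e^(−rT) = (422.7273 − 429.84) · e^(−0.0785·12/12)
= -7.1127 × 0.924502 = -6.58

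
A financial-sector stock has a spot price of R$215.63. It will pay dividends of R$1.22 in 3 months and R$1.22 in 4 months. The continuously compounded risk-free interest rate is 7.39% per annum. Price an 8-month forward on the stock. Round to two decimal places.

PV(dividends) I = 1.22·e^(−0.0739·3/12) + 1.22·e^(−0.0739·4/12)
I = 1.1977 + 1.1903 = 2.3880
F = (S − I)·e^(rT) = (215.63 − 2.3880) · e^(0.0739·8/12)
= 213.2420 · e^0.049267 = 213.2420 × 1.050501 = R$224.01

R$224.01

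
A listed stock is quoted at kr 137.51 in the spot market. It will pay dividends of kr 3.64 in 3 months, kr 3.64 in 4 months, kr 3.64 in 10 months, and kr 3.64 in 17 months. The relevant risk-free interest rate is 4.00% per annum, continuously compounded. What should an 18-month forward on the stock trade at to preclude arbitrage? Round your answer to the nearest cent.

kr 130.98

PV(dividends) I = 3.64·e^(−0.0400·3/12) + 3.64·e^(−0.0400·4/12) + 3.64·e^(−0.0400·10/12) + 3.64·e^(−0.0400·17/12)
I = 3.6038 + 3.5918 + 3.5207 + 3.4395 = 14.1558
F = (S − I)·e^(rT) = (137.51 − 14.1558) · e^(0.0400·18/12)
= 123.3542 · e^0.060000 = 123.3542 × 1.061837 = kr 130.98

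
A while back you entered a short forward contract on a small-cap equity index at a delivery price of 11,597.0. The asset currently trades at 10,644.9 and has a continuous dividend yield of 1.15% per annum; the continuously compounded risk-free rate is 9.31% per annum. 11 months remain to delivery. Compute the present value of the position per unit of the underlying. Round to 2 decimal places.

115.07

Current fair forward for the remaining 11 months: F = S·e^((r − q)·T), (r − q) = 0.0931 − 0.0115 = 0.0816
F = 10644.9 · e^(0.0816 × 11/12) = 10644.9 × 1.07766860 = 11471.6745
Value of long forward = (F − K)·e^(−rT) = (11471.6745 − 11597.0) · e^(−0.0931·11/12)
= -125.3255 × 0.91819851 = -115.07
Short position value = −(long value) = 115.07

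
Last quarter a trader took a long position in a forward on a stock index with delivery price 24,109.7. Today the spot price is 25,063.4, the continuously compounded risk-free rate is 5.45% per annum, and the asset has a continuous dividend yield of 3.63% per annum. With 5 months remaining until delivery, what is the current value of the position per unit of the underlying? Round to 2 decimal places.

1118.79

Current fair forward for the remaining 5 months: F = S·e^((r − q)·T), (r − q) = 0.0545 − 0.0363 = 0.0182
F = 25063.4 · e^(0.0182 × 5/12) = 25063.4 × 1.00761216 = 25254.1866
Value of long forward = (F − K)·e^(−rT) = (25254.1866 − 24109.7) · e^(−0.0545·5/12)
= 1144.4866 × 0.97754756 = 1118.79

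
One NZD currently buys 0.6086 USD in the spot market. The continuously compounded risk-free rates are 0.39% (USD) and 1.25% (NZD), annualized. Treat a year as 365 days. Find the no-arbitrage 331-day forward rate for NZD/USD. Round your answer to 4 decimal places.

F = S·e^((r_USD − r_NZD)T) = 0.6086 · e^((0.0039 − 0.0125) × 331/365)
= 0.6086 · e^-0.007799 = 0.6086 × 0.992231
F = 0.6039 USD per NZD

0.6039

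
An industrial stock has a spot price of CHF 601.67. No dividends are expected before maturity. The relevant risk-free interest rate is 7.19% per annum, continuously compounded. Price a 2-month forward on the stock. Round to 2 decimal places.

CHF 608.92

F = S·e^(rT) = 601.67 · e^(0.0719 × 2/12)
= 601.67 · e^0.011983 = 601.67 × 1.012055
F = CHF 608.92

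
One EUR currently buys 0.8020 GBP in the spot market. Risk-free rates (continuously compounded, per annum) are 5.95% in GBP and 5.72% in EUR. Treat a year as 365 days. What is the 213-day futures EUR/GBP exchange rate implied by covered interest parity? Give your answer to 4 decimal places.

F = S·e^((r_GBP − r_EUR)T) = 0.8020 · e^((0.0595 − 0.0572) × 213/365)
= 0.8020 · e^0.001342 = 0.8020 × 1.001343
F = 0.8031 GBP per EUR

0.8031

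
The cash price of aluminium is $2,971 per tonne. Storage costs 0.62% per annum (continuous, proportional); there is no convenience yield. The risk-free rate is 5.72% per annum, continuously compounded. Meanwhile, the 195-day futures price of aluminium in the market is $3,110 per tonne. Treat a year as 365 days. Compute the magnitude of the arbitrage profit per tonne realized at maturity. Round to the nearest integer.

$37 per tonne

Fair futures: F* = S·e^(carry·T), with carry = (r + u) = 0.0572 + 0.0062 = 0.0634
F* = 2971 · e^(0.0634 × 195/365) = 2971 · e^0.033871 = 2971 × 1.034451 = $3073.3539
Market $3110 > fair $3073.3539: forward overpriced → cash-and-carry (buy spot, short the forward).
At maturity, profit = |F_mkt − F*| = |3110 − 3073.3539| = $37 per tonne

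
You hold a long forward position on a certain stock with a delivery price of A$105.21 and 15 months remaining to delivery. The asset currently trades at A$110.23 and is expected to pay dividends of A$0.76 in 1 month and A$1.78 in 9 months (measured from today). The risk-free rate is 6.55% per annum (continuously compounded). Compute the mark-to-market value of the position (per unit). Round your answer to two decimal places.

PV(remaining dividends) I = 0.76·e^(−0.0655·1/12) + 1.78·e^(−0.0655·9/12) = 2.4505
Current forward F = (S − I)·e^(rT) = (110.23 − 2.4505)·e^(0.0655·15/12) = 107.7795 × 1.085320 = 116.9752
Value (long) = (F − K)·e^(−rT) = (116.9752 − 105.21) × 0.921387 = 10.8403
Value = A$10.84

A$10.84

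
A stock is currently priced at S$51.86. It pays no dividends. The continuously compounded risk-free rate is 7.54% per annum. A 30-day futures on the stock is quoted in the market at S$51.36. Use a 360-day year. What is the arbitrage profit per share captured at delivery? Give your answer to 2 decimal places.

S$0.83 per share

Fair futures: F* = S·e^(carry·T), with carry = r = 0.0754
F* = 51.86 · e^(0.0754 × 30/360) = 51.86 · e^0.006283 = 51.86 × 1.006303 = S$52.1869
Market S$51.36 < fair S$52.1869: forward underpriced → reverse cash-and-carry (short spot, go long the forward).
At maturity, profit = |F_mkt − F*| = |51.36 − 52.1869| = S$0.83 per share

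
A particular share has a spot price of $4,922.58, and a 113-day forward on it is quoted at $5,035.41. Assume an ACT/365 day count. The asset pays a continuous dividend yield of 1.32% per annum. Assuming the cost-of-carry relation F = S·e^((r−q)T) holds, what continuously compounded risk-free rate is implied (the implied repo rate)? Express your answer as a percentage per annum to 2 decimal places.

8.64%

From F = S·e^((r−q)T): (r − q) = ln(F/S)/T
ln(5035.41/4922.58) = ln(1.022921) = 0.022662
(r − q) = 0.022662 / (113/365) = 0.073200
r = ln(F/S)/T + q = 0.073200 + 0.0132 = 0.086400
r = 8.64%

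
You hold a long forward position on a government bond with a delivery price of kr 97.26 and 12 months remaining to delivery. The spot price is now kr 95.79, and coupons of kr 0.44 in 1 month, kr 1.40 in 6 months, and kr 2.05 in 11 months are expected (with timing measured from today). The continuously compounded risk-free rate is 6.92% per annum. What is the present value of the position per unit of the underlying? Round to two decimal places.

kr 1.32

PV(remaining coupons) I = 0.44·e^(−0.0692·1/12) + 1.40·e^(−0.0692·6/12) + 2.05·e^(−0.0692·11/12) = 3.7139
Current forward F = (S − I)·e^(rT) = (95.79 − 3.7139)·e^(0.0692·12/12) = 92.0761 × 1.071651 = 98.6734
Value (long) = (F − K)·e^(−rT) = (98.6734 − 97.26) × 0.933140 = 1.3189
Value = kr 1.32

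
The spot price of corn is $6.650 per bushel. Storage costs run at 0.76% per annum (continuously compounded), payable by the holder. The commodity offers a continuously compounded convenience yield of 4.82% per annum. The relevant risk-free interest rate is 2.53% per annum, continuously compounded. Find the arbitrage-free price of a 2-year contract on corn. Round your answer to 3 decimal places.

Net carry = r + u − y = 0.0253 + 0.0076 − 0.0482 = -0.0153
F = S·e^((r+u−y)T) = 6.650 · e^(-0.0153 × 2) = 6.650 · e^-0.030600
= 6.650 × 0.969863 = $6.450 per bushel

$6.450 per bushel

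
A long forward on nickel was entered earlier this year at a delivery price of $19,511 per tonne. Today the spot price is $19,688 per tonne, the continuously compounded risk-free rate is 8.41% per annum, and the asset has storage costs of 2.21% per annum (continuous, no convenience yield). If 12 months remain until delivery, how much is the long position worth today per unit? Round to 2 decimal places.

$2190.72 per tonne

Current fair forward for the remaining 12 months: F = S·e^((r + u)·T), (r + u) = 0.0841 + 0.0221 = 0.1062
F = 19688 · e^(0.1062 × 12/12) = 19688 × 1.11204426 = 21893.9274
Value of long forward = (F − K)·e^(−rT) = (21893.9274 − 19511) · e^(−0.0841·12/12)
= 2382.9274 × 0.91933932 = 2190.72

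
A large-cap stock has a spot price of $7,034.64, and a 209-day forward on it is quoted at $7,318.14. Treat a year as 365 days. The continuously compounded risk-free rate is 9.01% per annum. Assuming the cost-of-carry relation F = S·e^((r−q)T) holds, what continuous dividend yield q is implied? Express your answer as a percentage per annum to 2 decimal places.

2.11%

From F = S·e^((r−q)T): (r − q) = ln(F/S)/T
ln(7318.14/7034.64) = ln(1.040301) = 0.039510
(r − q) = 0.039510 / (209/365) = 0.069001
q = r − ln(F/S)/T = 0.0901 − 0.069001 = 0.021099
q = 2.11%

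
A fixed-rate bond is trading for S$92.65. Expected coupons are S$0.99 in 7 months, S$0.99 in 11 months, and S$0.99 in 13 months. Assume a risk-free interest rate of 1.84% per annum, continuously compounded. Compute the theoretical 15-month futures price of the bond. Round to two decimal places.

PV(coupons) I = 0.99·e^(−0.0184·7/12) + 0.99·e^(−0.0184·11/12) + 0.99·e^(−0.0184·13/12)
I = 0.9794 + 0.9734 + 0.9705 = 2.9233
F = (S − I)·e^(rT) = (92.65 − 2.9233) · e^(0.0184·15/12)
= 89.7267 · e^0.023000 = 89.7267 × 1.023267 = S$91.81

S$91.81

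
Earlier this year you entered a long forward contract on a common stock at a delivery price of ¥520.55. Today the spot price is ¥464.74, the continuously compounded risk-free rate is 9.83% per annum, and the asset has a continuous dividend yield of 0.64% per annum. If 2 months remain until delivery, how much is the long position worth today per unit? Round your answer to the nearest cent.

Current fair forward for the remaining 2 months: F = S·e^((r − q)·T), (r − q) = 0.0983 − 0.0064 = 0.0919
F = 464.74 · e^(0.0919 × 2/12) = 464.74 × 1.015435 = 471.9133
Value of long forward = (F − K)·e^(−rT) = (471.9133 − 520.55) · e^(−0.0983·2/12)
= -48.6367 × 0.983750 = -47.85

-¥47.85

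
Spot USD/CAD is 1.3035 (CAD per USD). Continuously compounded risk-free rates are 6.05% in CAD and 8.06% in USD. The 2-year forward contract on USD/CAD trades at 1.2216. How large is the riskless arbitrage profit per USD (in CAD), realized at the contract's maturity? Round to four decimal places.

Fair forward: F* = S·e^(carry·T), with carry = (r_CAD − r_USD) = 0.0605 − 0.0806 = -0.0201
F* = 1.3035 · e^(-0.0201 × 2) = 1.3035 · e^-0.040200 = 1.3035 × 0.960597 = 1.2521
Market 1.2216 < fair 1.2521: forward underpriced → reverse cash-and-carry (short spot, go long the forward).
At maturity, profit = |F_mkt − F*| = |1.2216 − 1.2521| = 0.0305 per USD (in CAD)

0.0305 per USD (in CAD)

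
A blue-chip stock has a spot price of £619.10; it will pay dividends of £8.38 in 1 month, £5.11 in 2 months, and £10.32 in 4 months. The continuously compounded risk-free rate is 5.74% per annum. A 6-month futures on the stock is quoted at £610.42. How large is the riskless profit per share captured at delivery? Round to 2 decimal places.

£2.49 per share

PV(dividends) I = 8.38·e^(−0.0574·1/12) + 5.11·e^(−0.0574·2/12) + 10.32·e^(−0.0574·4/12) = 23.5258
Fair futures F* = (S − I)·e^(rT) = (619.10 − 23.5258)·e^0.028700 = 595.5742 × 1.029116 = 612.9149
Market £610.42 < fair 612.9149: forward underpriced → reverse cash-and-carry (short the stock, invest proceeds at r, pay the dividends, go long the forward).
Profit at T = |F_mkt − F*| = |610.42 − 612.9149| = £2.49 per share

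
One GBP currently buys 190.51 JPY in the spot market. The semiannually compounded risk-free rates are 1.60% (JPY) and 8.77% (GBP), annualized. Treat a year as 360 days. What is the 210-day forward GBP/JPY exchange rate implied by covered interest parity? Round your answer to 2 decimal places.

By covered interest parity, F = S · (1+r_JPY/2)^(2T) / (1+r_GBP/2)^(2T)
= 190.51 × 1.009340 / 1.051343 = 190.51 × 0.960048
F = 182.90 JPY per GBP

182.90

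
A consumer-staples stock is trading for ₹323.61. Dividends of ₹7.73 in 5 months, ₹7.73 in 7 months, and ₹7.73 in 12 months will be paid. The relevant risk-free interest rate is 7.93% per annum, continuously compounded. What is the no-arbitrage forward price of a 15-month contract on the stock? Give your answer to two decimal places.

PV(dividends) I = 7.73·e^(−0.0793·5/12) + 7.73·e^(−0.0793·7/12) + 7.73·e^(−0.0793·12/12)
I = 7.4788 + 7.3806 + 7.1407 = 22.0001
F = (S − I)·e^(rT) = (323.61 − 22.0001) · e^(0.0793·15/12)
= 301.6099 · e^0.099125 = 301.6099 × 1.104204 = ₹333.04

₹333.04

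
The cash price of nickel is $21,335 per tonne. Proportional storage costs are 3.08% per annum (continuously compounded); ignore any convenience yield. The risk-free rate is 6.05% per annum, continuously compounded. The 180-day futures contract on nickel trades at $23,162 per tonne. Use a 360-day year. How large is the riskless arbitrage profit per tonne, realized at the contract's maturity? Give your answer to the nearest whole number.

Fair futures: F* = S·e^(carry·T), with carry = (r + u) = 0.0605 + 0.0308 = 0.0913
F* = 21335 · e^(0.0913 × 180/360) = 21335 · e^0.045650 = 21335 × 1.046708 = $22331.5152
Market $23162 > fair $22331.5152: forward overpriced → cash-and-carry (buy spot, short the forward).
At maturity, profit = |F_mkt − F*| = |23162 − 22331.5152| = $830 per tonne

$830 per tonne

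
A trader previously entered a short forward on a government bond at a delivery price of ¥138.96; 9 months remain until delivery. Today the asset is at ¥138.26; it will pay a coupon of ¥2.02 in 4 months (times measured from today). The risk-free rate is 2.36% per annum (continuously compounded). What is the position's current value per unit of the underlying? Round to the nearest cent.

PV(remaining coupons) I = 2.02·e^(−0.0236·4/12) = 2.0042
Current forward F = (S − I)·e^(rT) = (138.26 − 2.0042)·e^(0.0236·9/12) = 136.2558 × 1.017858 = 138.6891
Value (long) = (F − K)·e^(−rT) = (138.6891 − 138.96) × 0.982456 = -0.2661
Short position value = −(long value) = ¥0.27

¥0.27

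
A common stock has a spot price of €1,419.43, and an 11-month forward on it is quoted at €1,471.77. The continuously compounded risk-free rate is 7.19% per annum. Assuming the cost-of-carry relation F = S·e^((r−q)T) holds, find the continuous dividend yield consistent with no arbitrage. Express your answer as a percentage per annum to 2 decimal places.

3.24%

From F = S·e^((r−q)T): (r − q) = ln(F/S)/T
ln(1471.77/1419.43) = ln(1.036874) = 0.036210
(r − q) = 0.036210 / (11/12) = 0.039502
q = r − ln(F/S)/T = 0.0719 − 0.039502 = 0.032398
q = 3.24%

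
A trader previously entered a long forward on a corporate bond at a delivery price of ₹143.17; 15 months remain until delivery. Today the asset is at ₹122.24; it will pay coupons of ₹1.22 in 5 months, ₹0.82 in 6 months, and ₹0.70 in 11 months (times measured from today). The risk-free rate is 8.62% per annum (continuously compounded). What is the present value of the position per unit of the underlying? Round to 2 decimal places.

-₹8.91

PV(remaining coupons) I = 1.22·e^(−0.0862·5/12) + 0.82·e^(−0.0862·6/12) + 0.70·e^(−0.0862·11/12) = 2.6092
Current forward F = (S − I)·e^(rT) = (122.24 − 2.6092)·e^(0.0862·15/12) = 119.6308 × 1.113769 = 133.2411
Value (long) = (F − K)·e^(−rT) = (133.2411 − 143.17) × 0.897852 = -8.9147
Value = -₹8.91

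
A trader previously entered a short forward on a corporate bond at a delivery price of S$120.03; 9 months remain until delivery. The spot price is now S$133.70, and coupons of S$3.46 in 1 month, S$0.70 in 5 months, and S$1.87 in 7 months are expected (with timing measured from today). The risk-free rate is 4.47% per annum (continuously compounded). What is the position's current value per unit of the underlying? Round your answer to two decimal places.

PV(remaining coupons) I = 3.46·e^(−0.0447·1/12) + 0.70·e^(−0.0447·5/12) + 1.87·e^(−0.0447·7/12) = 5.9561
Current forward F = (S − I)·e^(rT) = (133.70 − 5.9561)·e^(0.0447·9/12) = 127.7439 × 1.034093 = 132.0991
Value (long) = (F − K)·e^(−rT) = (132.0991 − 120.03) × 0.967031 = 11.6712
Short position value = −(long value) = -S$11.67

-S$11.67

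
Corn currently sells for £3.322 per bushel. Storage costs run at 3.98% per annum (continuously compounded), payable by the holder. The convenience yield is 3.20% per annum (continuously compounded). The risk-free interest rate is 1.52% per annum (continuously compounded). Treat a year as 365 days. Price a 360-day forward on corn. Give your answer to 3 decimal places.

Net carry = r + u − y = 0.0152 + 0.0398 − 0.0320 = 0.0230
F = S·e^((r+u−y)T) = 3.322 · e^(0.0230 × 360/365) = 3.322 · e^0.022685
= 3.322 × 1.022944 = £3.398 per bushel

£3.398 per bushel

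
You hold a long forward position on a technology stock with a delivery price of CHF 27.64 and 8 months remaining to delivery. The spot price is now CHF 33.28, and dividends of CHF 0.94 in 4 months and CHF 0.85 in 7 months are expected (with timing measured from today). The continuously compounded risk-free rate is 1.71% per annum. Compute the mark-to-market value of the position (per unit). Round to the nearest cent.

CHF 4.18

PV(remaining dividends) I = 0.94·e^(−0.0171·4/12) + 0.85·e^(−0.0171·7/12) = 1.7762
Current forward F = (S − I)·e^(rT) = (33.28 − 1.7762)·e^(0.0171·8/12) = 31.5038 × 1.011465 = 31.8650
Value (long) = (F − K)·e^(−rT) = (31.8650 − 27.64) × 0.988665 = 4.1771
Value = CHF 4.18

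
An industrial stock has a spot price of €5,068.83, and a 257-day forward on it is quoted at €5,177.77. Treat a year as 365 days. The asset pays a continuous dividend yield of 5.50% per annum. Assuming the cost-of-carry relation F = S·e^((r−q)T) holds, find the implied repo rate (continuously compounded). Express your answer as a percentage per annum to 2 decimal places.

8.52%

From F = S·e^((r−q)T): (r − q) = ln(F/S)/T
ln(5177.77/5068.83) = ln(1.021492) = 0.021264
(r − q) = 0.021264 / (257/365) = 0.030200
r = ln(F/S)/T + q = 0.030200 + 0.0550 = 0.085200
r = 8.52%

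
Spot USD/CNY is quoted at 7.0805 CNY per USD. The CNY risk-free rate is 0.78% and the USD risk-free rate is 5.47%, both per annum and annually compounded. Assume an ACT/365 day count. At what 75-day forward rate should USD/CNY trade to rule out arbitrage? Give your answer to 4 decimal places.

By covered interest parity, F = S · (1+r_CNY)^T / (1+r_USD)^T
= 7.0805 × 1.001598 / 1.011003 = 7.0805 × 0.990697
F = 7.0146 CNY per USD

7.0146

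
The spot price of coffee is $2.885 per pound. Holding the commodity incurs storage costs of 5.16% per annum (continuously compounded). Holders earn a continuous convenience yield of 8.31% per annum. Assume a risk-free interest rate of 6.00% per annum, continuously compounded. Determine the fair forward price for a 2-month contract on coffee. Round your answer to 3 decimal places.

Net carry = r + u − y = 0.0600 + 0.0516 − 0.0831 = 0.0285
F = S·e^((r+u−y)T) = 2.885 · e^(0.0285 × 2/12) = 2.885 · e^0.004750
= 2.885 × 1.004761 = $2.899 per pound

$2.899 per pound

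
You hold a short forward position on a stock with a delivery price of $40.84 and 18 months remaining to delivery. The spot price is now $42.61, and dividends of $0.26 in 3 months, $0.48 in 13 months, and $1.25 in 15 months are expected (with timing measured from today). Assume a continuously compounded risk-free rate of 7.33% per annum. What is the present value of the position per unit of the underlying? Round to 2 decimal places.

-$4.18

PV(remaining dividends) I = 0.26·e^(−0.0733·3/12) + 0.48·e^(−0.0733·13/12) + 1.25·e^(−0.0733·15/12) = 1.8392
Current forward F = (S − I)·e^(rT) = (42.61 − 1.8392)·e^(0.0733·18/12) = 40.7708 × 1.116222 = 45.5093
Value (long) = (F − K)·e^(−rT) = (45.5093 − 40.84) × 0.895879 = 4.1831
Short position value = −(long value) = -$4.18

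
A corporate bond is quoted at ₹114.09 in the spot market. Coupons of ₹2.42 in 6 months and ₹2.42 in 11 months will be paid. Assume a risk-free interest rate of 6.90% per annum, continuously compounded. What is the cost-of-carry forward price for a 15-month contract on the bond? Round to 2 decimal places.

₹119.34

PV(coupons) I = 2.42·e^(−0.0690·6/12) + 2.42·e^(−0.0690·11/12)
I = 2.3379 + 2.2717 = 4.6096
F = (S − I)·e^(rT) = (114.09 − 4.6096) · e^(0.0690·15/12)
= 109.4804 · e^0.086250 = 109.4804 × 1.090079 = ₹119.34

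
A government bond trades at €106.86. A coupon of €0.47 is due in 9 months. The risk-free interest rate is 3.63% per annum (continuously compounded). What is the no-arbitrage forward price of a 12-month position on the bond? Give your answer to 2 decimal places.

PV(coupons) I = 0.47·e^(−0.0363·9/12)
I = 0.4574
F = (S − I)·e^(rT) = (106.86 − 0.4574) · e^(0.0363·12/12)
= 106.4026 · e^0.036300 = 106.4026 × 1.036967 = €110.34

€110.34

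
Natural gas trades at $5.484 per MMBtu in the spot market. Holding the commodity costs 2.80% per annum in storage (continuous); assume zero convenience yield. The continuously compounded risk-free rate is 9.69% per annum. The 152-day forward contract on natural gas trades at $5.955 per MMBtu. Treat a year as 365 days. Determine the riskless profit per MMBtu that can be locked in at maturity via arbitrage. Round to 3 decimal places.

$0.178 per MMBtu

Fair forward: F* = S·e^(carry·T), with carry = (r + u) = 0.0969 + 0.0280 = 0.1249
F* = 5.484 · e^(0.1249 × 152/365) = 5.484 · e^0.052013 = 5.484 × 1.053389 = $5.7768
Market $5.955 > fair $5.7768: forward overpriced → cash-and-carry (buy spot, short the forward).
At maturity, profit = |F_mkt − F*| = |5.955 − 5.7768| = $0.178 per MMBtu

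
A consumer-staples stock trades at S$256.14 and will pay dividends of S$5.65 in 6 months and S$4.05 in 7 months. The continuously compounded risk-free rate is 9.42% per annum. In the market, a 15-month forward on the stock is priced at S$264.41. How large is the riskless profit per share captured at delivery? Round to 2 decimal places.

S$13.36 per share

PV(dividends) I = 5.65·e^(−0.0942·6/12) + 4.05·e^(−0.0942·7/12) = 9.2235
Fair forward F* = (S − I)·e^(rT) = (256.14 − 9.2235)·e^0.117750 = 246.9165 × 1.124963 = 277.7719
Market S$264.41 < fair 277.7719: forward underpriced → reverse cash-and-carry (short the stock, invest proceeds at r, pay the dividends, go long the forward).
Profit at T = |F_mkt − F*| = |264.41 − 277.7719| = S$13.36 per share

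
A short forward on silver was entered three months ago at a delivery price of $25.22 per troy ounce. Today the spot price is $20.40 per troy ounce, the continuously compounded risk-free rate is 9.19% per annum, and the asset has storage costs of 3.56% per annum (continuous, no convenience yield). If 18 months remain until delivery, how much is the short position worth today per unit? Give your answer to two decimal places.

$0.45 per troy ounce

Current fair forward for the remaining 18 months: F = S·e^((r + u)·T), (r + u) = 0.0919 + 0.0356 = 0.1275
F = 20.40 · e^(0.1275 × 18/12) = 20.40 × 1.210762 = 24.6995
Value of long forward = (F − K)·e^(−rT) = (24.6995 − 25.22) · e^(−0.0919·18/12)
= -0.5205 × 0.871229 = -0.45
Short position value = −(long value) = $0.45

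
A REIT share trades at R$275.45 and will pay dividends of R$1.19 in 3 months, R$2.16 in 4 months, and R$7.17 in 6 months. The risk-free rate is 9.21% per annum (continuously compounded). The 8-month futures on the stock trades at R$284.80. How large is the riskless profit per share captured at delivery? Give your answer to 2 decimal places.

R$2.65 per share

PV(dividends) I = 1.19·e^(−0.0921·3/12) + 2.16·e^(−0.0921·4/12) + 7.17·e^(−0.0921·6/12) = 10.1049
Fair futures F* = (S − I)·e^(rT) = (275.45 − 10.1049)·e^0.061400 = 265.3451 × 1.063324 = 282.1478
Market R$284.80 > fair 282.1478: forward overpriced → cash-and-carry (borrow at r, buy the stock and collect the dividends, short the forward).
Profit at T = |F_mkt − F*| = |284.80 − 282.1478| = R$2.65 per share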